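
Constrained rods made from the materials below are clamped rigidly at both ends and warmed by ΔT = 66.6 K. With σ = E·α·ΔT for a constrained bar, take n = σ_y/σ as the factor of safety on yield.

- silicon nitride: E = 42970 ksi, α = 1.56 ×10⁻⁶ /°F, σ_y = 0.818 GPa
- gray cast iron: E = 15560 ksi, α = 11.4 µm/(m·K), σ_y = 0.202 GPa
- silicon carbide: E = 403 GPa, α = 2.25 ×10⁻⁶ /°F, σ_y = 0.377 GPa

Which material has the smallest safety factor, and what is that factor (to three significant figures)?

Per material, after unit conversion:
  silicon nitride: E = 296.3, α = 2.81, σ_y = 818.0 → σ = 55.4 MPa, n = 14.8
  gray cast iron: E = 107.3, α = 11.4, σ_y = 202.0 → σ = 81.5 MPa, n = 2.48
  silicon carbide: E = 403.0, α = 4.05, σ_y = 377.0 → σ = 109 MPa, n = 3.47
Smallest n: gray cast iron with n = 2.48.

gray cast iron, n = 2.48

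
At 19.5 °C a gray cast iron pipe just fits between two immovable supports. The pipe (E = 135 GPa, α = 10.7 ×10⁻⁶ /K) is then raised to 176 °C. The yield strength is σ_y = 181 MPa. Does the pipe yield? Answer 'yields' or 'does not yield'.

ΔT = 156.5 K. Constrained thermal stress σ = E·α·ΔT = 135.0×10³ MPa × 10.7×10⁻⁶ × 156.5 = 226 MPa (compressive).
Compare to σ_y = 181 MPa: σ ≥ σ_y, so it yields.

yields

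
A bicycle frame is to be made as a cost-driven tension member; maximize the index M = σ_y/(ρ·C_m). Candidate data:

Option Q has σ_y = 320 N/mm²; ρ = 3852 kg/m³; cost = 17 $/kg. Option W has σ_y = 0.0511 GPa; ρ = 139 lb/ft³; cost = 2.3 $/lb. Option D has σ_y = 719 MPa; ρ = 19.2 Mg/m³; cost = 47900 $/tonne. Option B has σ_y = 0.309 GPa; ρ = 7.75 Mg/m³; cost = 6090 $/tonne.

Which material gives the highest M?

Putting every candidate on a common basis:
  option Q: σ_y = 320.0 MPa, ρ = 3852 kg/m³, cost = 17.00 $/kg
  option W: σ_y = 51.10 MPa, ρ = 2227 kg/m³, cost = 5.071 $/kg
  option D: σ_y = 719.0 MPa, ρ = 19200 kg/m³, cost = 47.90 $/kg
  option B: σ_y = 309.0 MPa, ρ = 7750 kg/m³, cost = 6.090 $/kg
  option B: M = 6.55 kN·m per $
  option Q: M = 4.89 kN·m per $
  option W: M = 4.53 kN·m per $
  option D: M = 0.782 kN·m per $
Option B has the largest M.

option B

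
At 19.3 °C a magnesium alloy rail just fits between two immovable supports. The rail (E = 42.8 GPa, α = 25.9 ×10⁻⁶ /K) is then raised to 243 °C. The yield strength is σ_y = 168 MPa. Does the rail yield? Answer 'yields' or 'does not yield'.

ΔT = 223.7 K. Constrained thermal stress σ = E·α·ΔT = 42.80×10³ MPa × 25.9×10⁻⁶ × 223.7 = 248 MPa (compressive).
Compare to σ_y = 168 MPa: σ ≥ σ_y, so it yields.

yields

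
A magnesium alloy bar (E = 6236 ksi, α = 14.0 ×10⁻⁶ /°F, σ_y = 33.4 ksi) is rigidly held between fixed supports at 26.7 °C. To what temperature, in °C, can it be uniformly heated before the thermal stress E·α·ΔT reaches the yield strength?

E = 6236 ksi = 43.00 GPa.
α = 14.0×10⁻⁶/°F × 9/5 = 25.2×10⁻⁶/K.
σ_y = 33.4 ksi = 230.3 MPa.
E·α·ΔT = 230.3 MPa ⇒ ΔT = 230.3 / (43.00×10³ × 25.2×10⁻⁶) = 212.5 K.
T = 26.7 + 212.5 = 239.2 °C.

239 °C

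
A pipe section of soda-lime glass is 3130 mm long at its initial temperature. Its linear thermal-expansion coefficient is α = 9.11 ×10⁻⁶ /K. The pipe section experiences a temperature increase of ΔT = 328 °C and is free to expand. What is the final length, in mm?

3139.4 mm

ΔL = α·L₀·ΔT = 9.11×10⁻⁶ × 3130 mm × 328.0 K = 9.35 mm.
L = L₀ + ΔL = 3130 + 9.35 = 3139.4 mm.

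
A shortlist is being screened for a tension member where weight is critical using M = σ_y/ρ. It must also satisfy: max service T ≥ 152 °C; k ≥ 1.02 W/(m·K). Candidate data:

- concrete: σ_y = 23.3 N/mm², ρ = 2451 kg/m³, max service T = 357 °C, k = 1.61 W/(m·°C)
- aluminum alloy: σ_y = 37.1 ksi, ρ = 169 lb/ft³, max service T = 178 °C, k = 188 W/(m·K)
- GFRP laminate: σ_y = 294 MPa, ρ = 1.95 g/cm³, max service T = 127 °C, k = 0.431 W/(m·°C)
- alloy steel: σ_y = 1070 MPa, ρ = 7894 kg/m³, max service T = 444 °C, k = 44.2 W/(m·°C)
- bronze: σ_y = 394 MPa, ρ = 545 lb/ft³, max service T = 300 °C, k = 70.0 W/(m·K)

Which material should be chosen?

Screen on constraints: max service T ≥ 152 °C; k ≥ 1.02 W/(m·K). Survivors: concrete, aluminum alloy, alloy steel, bronze.
After converting to SI:
  concrete: σ_y = 23.30 MPa, ρ = 2451 kg/m³
  aluminum alloy: σ_y = 255.8 MPa, ρ = 2707 kg/m³
  alloy steel: σ_y = 1070 MPa, ρ = 7894 kg/m³
  bronze: σ_y = 394.0 MPa, ρ = 8730 kg/m³
  alloy steel: M = 136 kN·m/kg
  aluminum alloy: M = 94.5 kN·m/kg
  bronze: M = 45.1 kN·m/kg
  concrete: M = 9.51 kN·m/kg
Alloy steel has the largest M.

alloy steel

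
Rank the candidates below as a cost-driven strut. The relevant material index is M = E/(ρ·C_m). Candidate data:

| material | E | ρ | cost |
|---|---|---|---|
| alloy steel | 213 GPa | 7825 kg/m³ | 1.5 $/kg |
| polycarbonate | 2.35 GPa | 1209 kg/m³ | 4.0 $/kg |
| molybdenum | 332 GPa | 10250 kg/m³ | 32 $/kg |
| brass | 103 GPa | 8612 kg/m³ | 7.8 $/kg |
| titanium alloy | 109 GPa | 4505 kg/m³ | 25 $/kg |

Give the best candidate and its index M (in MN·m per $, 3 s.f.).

alloy steel, M = 18.1 MN·m per $

Evaluate M for each candidate:
  alloy steel: M = 18.1 MN·m per $
  brass: M = 1.53 MN·m per $
  molybdenum: M = 1.01 MN·m per $
  titanium alloy: M = 0.968 MN·m per $
  polycarbonate: M = 0.486 MN·m per $
Highest index: alloy steel.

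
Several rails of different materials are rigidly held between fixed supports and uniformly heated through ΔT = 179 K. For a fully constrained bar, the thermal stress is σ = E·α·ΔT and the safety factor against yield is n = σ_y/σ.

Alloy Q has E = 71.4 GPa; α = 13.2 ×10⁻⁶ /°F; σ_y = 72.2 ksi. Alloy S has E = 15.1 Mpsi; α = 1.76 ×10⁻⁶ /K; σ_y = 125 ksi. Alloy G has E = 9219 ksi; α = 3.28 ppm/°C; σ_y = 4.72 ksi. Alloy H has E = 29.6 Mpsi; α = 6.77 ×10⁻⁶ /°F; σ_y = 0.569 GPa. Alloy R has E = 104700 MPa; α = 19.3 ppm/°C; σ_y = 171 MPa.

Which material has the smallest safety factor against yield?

alloy R

Per material, after unit conversion:
  alloy Q: E = 71.40, α = 23.8, σ_y = 497.8 → σ = 304 MPa, n = 1.64
  alloy S: E = 104.1, α = 1.76, σ_y = 861.8 → σ = 32.8 MPa, n = 26.3
  alloy G: E = 63.56, α = 3.28, σ_y = 32.54 → σ = 37.3 MPa, n = 0.872
  alloy H: E = 204.1, α = 12.2, σ_y = 569.0 → σ = 445 MPa, n = 1.28
  alloy R: E = 104.7, α = 19.3, σ_y = 171.0 → σ = 362 MPa, n = 0.473
Smallest n: alloy R with n = 0.473.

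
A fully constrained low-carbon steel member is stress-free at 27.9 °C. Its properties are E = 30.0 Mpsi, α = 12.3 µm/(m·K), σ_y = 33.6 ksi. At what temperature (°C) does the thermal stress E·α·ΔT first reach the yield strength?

119 °C

E = 30.0 Mpsi = 206.8 GPa.
σ_y = 33.6 ksi = 231.7 MPa.
E·α·ΔT = 231.7 MPa ⇒ ΔT = 231.7 / (206.8×10³ × 12.3×10⁻⁶) = 91.06 K.
T = 27.9 + 91.06 = 119.0 °C.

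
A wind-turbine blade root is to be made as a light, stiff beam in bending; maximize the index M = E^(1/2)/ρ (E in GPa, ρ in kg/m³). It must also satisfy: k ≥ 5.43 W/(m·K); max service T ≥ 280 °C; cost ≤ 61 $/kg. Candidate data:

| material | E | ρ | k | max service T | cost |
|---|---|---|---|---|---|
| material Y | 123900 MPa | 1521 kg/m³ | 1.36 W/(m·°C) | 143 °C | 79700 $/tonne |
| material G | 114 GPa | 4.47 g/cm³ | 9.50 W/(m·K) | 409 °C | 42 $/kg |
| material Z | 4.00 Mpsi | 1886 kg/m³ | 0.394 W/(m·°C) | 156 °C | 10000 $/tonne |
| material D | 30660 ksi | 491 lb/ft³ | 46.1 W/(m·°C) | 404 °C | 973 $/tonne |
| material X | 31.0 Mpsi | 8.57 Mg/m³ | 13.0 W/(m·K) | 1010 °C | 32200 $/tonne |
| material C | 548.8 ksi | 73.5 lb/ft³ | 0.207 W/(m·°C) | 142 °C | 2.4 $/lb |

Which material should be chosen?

material G

Screen on constraints: k ≥ 5.43 W/(m·K); max service T ≥ 280 °C; cost ≤ 61 $/kg. Survivors: material G, material D, material X.
After converting to SI:
  material G: E = 114.0 GPa, ρ = 4470 kg/m³
  material D: E = 211.4 GPa, ρ = 7865 kg/m³
  material X: E = 213.7 GPa, ρ = 8570 kg/m³
  material G: M = 2.39×10⁻³
  material D: M = 1.85×10⁻³
  material X: M = 1.71×10⁻³
Material G has the largest M.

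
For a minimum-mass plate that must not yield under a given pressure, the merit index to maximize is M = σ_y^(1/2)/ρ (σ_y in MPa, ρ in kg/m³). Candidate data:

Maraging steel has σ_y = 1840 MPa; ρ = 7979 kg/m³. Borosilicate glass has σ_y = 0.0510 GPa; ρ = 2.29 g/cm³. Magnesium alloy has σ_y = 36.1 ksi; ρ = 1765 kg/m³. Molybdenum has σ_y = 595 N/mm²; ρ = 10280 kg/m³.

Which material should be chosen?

Normalizing units and computing the index:
  maraging steel: σ_y = 1840 MPa, ρ = 7979 kg/m³
  borosilicate glass: σ_y = 51.00 MPa, ρ = 2290 kg/m³
  magnesium alloy: σ_y = 248.9 MPa, ρ = 1765 kg/m³
  molybdenum: σ_y = 595.0 MPa, ρ = 10280 kg/m³
  magnesium alloy: M = 8.94×10⁻³
  maraging steel: M = 5.38×10⁻³
  borosilicate glass: M = 3.12×10⁻³
  molybdenum: M = 2.37×10⁻³
Magnesium alloy ranks first.

magnesium alloy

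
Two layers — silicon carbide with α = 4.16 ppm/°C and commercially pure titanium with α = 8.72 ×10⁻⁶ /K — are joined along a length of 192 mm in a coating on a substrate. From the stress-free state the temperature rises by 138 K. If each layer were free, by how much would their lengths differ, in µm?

Δα = |4.16 − 8.72|×10⁻⁶/K = 4.56×10⁻⁶/K.
ΔL_mismatch = Δα·L·ΔT = 4.56×10⁻⁶ × 192.0 mm × 138.0 K = 121 µm.

121 µm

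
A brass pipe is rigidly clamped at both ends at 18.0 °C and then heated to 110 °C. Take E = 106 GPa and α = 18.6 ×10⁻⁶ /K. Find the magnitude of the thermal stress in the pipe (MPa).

181 MPa

ΔT = 92.00 K. Constrained thermal stress σ = E·α·ΔT = 106.0×10³ MPa × 18.6×10⁻⁶ × 92.00 = 181 MPa (compressive).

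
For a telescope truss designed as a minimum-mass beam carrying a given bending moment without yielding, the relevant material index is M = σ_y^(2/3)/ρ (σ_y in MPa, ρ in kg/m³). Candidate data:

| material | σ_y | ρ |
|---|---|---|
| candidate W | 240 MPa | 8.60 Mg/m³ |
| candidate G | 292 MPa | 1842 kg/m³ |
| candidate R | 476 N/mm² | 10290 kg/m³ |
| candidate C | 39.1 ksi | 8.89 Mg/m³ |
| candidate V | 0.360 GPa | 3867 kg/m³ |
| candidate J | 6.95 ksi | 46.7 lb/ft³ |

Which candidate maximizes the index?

After converting to SI:
  candidate W: σ_y = 240.0 MPa, ρ = 8600 kg/m³
  candidate G: σ_y = 292.0 MPa, ρ = 1842 kg/m³
  candidate R: σ_y = 476.0 MPa, ρ = 10290 kg/m³
  candidate C: σ_y = 269.6 MPa, ρ = 8890 kg/m³
  candidate V: σ_y = 360.0 MPa, ρ = 3867 kg/m³
  candidate J: σ_y = 47.92 MPa, ρ = 748.1 kg/m³
  candidate G: M = 23.9×10⁻³
  candidate J: M = 17.6×10⁻³
  candidate V: M = 13.1×10⁻³
  candidate R: M = 5.92×10⁻³
  candidate C: M = 4.69×10⁻³
  candidate W: M = 4.49×10⁻³
Candidate G has the largest M.

candidate G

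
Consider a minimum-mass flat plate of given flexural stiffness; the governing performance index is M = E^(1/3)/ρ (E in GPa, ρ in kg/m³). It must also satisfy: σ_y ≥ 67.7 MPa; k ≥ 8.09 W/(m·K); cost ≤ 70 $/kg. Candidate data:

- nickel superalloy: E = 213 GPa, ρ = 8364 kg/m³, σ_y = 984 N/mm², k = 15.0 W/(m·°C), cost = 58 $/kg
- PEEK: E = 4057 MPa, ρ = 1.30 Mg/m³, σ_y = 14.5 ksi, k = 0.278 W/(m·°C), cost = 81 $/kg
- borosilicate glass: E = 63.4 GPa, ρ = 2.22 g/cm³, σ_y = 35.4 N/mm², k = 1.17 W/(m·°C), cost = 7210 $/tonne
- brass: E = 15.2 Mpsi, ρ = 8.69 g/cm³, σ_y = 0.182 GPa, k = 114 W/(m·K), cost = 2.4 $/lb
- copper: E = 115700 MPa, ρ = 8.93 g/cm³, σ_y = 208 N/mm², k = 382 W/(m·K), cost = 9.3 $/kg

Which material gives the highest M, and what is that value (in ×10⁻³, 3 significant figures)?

Screen on constraints: σ_y ≥ 67.7 MPa; k ≥ 8.09 W/(m·K); cost ≤ 70 $/kg. Survivors: nickel superalloy, brass, copper.
Convert each candidate to consistent units, then evaluate M:
  nickel superalloy: E = 213.0 GPa, ρ = 8364 kg/m³
  brass: E = 104.8 GPa, ρ = 8690 kg/m³
  copper: E = 115.7 GPa, ρ = 8930 kg/m³
  nickel superalloy: M = 0.714×10⁻³
  copper: M = 0.546×10⁻³
  brass: M = 0.543×10⁻³
The maximum is for nickel superalloy.

nickel superalloy, M = 0.714×10⁻³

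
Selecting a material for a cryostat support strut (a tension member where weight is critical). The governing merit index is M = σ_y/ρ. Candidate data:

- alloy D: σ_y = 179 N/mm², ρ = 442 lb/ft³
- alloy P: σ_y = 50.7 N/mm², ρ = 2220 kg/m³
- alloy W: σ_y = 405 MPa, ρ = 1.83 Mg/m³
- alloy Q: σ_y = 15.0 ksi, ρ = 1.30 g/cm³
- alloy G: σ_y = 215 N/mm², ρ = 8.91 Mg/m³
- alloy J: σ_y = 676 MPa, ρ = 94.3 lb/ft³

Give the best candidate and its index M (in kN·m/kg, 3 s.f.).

alloy J, M = 448 kN·m/kg

Convert each candidate to consistent units, then evaluate M:
  alloy D: σ_y = 179.0 MPa, ρ = 7080 kg/m³
  alloy P: σ_y = 50.70 MPa, ρ = 2220 kg/m³
  alloy W: σ_y = 405.0 MPa, ρ = 1830 kg/m³
  alloy Q: σ_y = 103.4 MPa, ρ = 1300 kg/m³
  alloy G: σ_y = 215.0 MPa, ρ = 8910 kg/m³
  alloy J: σ_y = 676.0 MPa, ρ = 1511 kg/m³
  alloy J: M = 448 kN·m/kg
  alloy W: M = 221 kN·m/kg
  alloy Q: M = 79.6 kN·m/kg
  alloy D: M = 25.3 kN·m/kg
  alloy G: M = 24.1 kN·m/kg
  alloy P: M = 22.8 kN·m/kg
Alloy J has the largest M.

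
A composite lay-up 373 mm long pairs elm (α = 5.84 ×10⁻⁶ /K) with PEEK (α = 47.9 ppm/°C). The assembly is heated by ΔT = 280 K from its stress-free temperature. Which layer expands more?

α(elm) = 5.84×10⁻⁶/K vs α(PEEK) = 47.9×10⁻⁶/K.
Higher α expands more for the same ΔT: PEEK.

PEEK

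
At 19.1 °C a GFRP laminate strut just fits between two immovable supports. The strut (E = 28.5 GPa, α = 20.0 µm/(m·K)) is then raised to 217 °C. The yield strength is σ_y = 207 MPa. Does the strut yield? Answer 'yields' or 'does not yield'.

ΔT = 197.9 K. Constrained thermal stress σ = E·α·ΔT = 28.50×10³ MPa × 20.0×10⁻⁶ × 197.9 = 113 MPa (compressive).
Compare to σ_y = 207 MPa: σ < σ_y, so it does not yield.

does not yield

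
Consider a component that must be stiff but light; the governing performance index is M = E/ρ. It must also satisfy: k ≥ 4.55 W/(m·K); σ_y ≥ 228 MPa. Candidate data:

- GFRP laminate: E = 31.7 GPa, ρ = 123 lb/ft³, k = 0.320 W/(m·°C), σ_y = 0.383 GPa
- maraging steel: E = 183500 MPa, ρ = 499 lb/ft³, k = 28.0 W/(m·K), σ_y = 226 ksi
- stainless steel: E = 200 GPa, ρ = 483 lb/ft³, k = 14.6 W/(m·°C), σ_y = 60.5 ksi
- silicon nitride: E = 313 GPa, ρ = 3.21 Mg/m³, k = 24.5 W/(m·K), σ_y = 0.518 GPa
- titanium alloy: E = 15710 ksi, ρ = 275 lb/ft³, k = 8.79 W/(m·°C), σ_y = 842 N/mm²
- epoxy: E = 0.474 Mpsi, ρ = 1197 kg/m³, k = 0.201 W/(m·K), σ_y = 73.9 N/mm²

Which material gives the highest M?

Screen on constraints: k ≥ 4.55 W/(m·K); σ_y ≥ 228 MPa. Survivors: maraging steel, stainless steel, silicon nitride, titanium alloy.
Convert each candidate to consistent units, then evaluate M:
  maraging steel: E = 183.5 GPa, ρ = 7993 kg/m³
  stainless steel: E = 200.0 GPa, ρ = 7737 kg/m³
  silicon nitride: E = 313.0 GPa, ρ = 3210 kg/m³
  titanium alloy: E = 108.3 GPa, ρ = 4405 kg/m³
  silicon nitride: M = 97.5 MN·m/kg
  stainless steel: M = 25.9 MN·m/kg
  titanium alloy: M = 24.6 MN·m/kg
  maraging steel: M = 23.0 MN·m/kg
The maximum is for silicon nitride.

silicon nitride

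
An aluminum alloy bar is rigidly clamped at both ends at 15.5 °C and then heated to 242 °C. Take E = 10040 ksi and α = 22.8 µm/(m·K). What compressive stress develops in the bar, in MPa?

E = 10040 ksi = 69.22 GPa.
ΔT = 226.5 K. Constrained thermal stress σ = E·α·ΔT = 69.22×10³ MPa × 22.8×10⁻⁶ × 226.5 = 357 MPa (compressive).

357 MPa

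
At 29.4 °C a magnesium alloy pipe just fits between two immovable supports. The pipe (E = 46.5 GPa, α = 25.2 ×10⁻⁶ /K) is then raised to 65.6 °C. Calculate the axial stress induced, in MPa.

ΔT = 36.20 K. Constrained thermal stress σ = E·α·ΔT = 46.50×10³ MPa × 25.2×10⁻⁶ × 36.20 = 42.4 MPa (compressive).

42.4 MPa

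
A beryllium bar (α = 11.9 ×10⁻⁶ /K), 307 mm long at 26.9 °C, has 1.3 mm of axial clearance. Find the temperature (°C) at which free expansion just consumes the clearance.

383 °C

α·L₀·ΔT = 1.3 mm ⇒ ΔT = 1.3 / (11.9×10⁻⁶ × 307.0) = 355.8 K.
T = 26.9 + 355.8 = 382.7 °C.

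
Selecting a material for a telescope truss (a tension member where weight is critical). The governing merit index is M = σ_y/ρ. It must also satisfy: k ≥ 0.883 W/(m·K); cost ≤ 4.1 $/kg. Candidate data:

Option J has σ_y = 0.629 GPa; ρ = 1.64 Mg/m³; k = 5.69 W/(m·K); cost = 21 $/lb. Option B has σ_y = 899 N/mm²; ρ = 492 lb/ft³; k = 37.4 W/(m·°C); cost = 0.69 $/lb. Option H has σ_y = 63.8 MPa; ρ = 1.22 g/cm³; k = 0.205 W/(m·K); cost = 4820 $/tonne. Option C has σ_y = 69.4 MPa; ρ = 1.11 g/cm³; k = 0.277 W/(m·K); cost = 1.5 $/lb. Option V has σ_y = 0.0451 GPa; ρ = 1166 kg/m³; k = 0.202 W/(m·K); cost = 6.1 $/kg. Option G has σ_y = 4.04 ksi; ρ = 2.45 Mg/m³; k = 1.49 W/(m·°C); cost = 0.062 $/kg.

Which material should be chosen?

Screen on constraints: k ≥ 0.883 W/(m·K); cost ≤ 4.1 $/kg. Survivors: option B, option G.
Convert each candidate to consistent units, then evaluate M:
  option B: σ_y = 899.0 MPa, ρ = 7881 kg/m³
  option G: σ_y = 27.85 MPa, ρ = 2450 kg/m³
  option B: M = 114 kN·m/kg
  option G: M = 11.4 kN·m/kg
Highest index: option B.

option B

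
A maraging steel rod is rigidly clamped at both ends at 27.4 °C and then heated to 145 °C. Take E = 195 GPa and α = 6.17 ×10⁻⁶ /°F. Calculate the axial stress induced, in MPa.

α = 6.17×10⁻⁶/°F × 9/5 = 11.1×10⁻⁶/K.
ΔT = 117.6 K. Constrained thermal stress σ = E·α·ΔT = 195.0×10³ MPa × 11.1×10⁻⁶ × 117.6 = 255 MPa (compressive).

255 MPa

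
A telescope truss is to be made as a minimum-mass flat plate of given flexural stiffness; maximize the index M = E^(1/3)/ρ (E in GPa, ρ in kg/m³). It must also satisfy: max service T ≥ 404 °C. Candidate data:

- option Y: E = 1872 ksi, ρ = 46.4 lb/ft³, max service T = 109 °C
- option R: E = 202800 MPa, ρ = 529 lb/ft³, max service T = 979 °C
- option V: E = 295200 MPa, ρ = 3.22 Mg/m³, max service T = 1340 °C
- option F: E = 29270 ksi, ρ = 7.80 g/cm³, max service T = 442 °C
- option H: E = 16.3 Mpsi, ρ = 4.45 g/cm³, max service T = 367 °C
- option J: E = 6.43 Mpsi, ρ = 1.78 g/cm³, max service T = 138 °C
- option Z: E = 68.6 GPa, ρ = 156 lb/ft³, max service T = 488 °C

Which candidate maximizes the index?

option V

Screen on constraints: max service T ≥ 404 °C. Survivors: option R, option V, option F, option Z.
Normalizing units and computing the index:
  option R: E = 202.8 GPa, ρ = 8474 kg/m³
  option V: E = 295.2 GPa, ρ = 3220 kg/m³
  option F: E = 201.8 GPa, ρ = 7800 kg/m³
  option Z: E = 68.60 GPa, ρ = 2499 kg/m³
  option V: M = 2.07×10⁻³
  option Z: M = 1.64×10⁻³
  option F: M = 0.752×10⁻³
  option R: M = 0.693×10⁻³
Highest index: option V.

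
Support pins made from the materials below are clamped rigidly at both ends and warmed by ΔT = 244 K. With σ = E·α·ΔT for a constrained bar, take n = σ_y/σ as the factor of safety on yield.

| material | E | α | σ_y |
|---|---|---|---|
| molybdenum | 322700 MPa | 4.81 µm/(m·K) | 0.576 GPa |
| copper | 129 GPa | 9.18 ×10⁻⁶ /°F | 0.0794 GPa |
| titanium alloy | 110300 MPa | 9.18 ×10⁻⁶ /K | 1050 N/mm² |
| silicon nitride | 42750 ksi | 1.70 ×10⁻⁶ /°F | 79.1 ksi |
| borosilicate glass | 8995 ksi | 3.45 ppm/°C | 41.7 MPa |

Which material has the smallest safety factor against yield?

copper

Per material, after unit conversion:
  molybdenum: E = 322.7, α = 4.81, σ_y = 576.0 → σ = 379 MPa, n = 1.52
  copper: E = 129.0, α = 16.5, σ_y = 79.40 → σ = 520 MPa, n = 0.153
  titanium alloy: E = 110.3, α = 9.18, σ_y = 1050 → σ = 247 MPa, n = 4.25
  silicon nitride: E = 294.8, α = 3.06, σ_y = 545.4 → σ = 220 MPa, n = 2.48
  borosilicate glass: E = 62.02, α = 3.45, σ_y = 41.70 → σ = 52.2 MPa, n = 0.799
The minimum is copper at n = 0.153.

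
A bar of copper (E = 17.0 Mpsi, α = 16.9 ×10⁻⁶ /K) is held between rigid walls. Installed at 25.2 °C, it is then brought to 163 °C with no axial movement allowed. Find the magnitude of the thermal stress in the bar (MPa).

273 MPa

E = 17.0 Mpsi = 117.2 GPa.
ΔT = 137.8 K. Constrained thermal stress σ = E·α·ΔT = 117.2×10³ MPa × 16.9×10⁻⁶ × 137.8 = 273 MPa (compressive).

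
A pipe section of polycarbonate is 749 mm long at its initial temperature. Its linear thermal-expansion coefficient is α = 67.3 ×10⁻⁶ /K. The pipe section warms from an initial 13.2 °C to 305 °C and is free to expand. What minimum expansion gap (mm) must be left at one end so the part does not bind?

14.7 mm

ΔT = 305 − 13.2 = 291.8 K.
ΔL = α·L₀·ΔT = 67.3×10⁻⁶ × 749 mm × 291.8 K = 14.7 mm.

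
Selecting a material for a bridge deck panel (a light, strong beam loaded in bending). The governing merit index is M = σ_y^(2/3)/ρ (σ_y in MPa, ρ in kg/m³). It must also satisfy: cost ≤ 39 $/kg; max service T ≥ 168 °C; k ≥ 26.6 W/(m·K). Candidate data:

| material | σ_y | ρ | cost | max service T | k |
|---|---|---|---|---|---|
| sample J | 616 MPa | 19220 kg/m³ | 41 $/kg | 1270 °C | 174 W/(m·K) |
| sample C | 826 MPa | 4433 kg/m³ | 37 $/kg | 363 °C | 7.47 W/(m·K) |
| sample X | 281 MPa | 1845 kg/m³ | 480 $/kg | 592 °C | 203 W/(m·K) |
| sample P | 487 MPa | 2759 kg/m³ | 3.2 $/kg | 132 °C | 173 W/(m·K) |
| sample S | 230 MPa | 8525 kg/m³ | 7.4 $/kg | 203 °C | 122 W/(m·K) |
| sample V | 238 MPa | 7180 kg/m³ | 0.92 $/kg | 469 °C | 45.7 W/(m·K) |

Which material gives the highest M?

Screen on constraints: cost ≤ 39 $/kg; max service T ≥ 168 °C; k ≥ 26.6 W/(m·K). Survivors: sample S, sample V.
Computing M directly (units already consistent):
  sample V: M = 5.35×10⁻³
  sample S: M = 4.40×10⁻³
Highest index: sample V.

sample V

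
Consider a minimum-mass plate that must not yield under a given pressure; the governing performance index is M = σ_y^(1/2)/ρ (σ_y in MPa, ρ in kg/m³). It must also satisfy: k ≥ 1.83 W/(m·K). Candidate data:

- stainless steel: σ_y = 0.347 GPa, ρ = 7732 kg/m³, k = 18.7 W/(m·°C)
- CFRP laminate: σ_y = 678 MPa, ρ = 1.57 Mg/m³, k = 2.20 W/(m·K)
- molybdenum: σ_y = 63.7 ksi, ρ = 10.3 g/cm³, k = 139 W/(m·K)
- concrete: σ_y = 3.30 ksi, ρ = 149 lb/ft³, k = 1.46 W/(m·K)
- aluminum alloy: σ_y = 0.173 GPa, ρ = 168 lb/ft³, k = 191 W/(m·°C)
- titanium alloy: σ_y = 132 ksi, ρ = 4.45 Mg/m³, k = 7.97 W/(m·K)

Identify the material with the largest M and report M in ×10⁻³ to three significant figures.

CFRP laminate, M = 16.6×10⁻³

Screen on constraints: k ≥ 1.83 W/(m·K). Survivors: stainless steel, CFRP laminate, molybdenum, aluminum alloy, titanium alloy.
Normalizing units and computing the index:
  stainless steel: σ_y = 347.0 MPa, ρ = 7732 kg/m³
  CFRP laminate: σ_y = 678.0 MPa, ρ = 1570 kg/m³
  molybdenum: σ_y = 439.2 MPa, ρ = 10300 kg/m³
  aluminum alloy: σ_y = 173.0 MPa, ρ = 2691 kg/m³
  titanium alloy: σ_y = 910.1 MPa, ρ = 4450 kg/m³
  CFRP laminate: M = 16.6×10⁻³
  titanium alloy: M = 6.78×10⁻³
  aluminum alloy: M = 4.89×10⁻³
  stainless steel: M = 2.41×10⁻³
  molybdenum: M = 2.03×10⁻³
CFRP laminate has the largest M.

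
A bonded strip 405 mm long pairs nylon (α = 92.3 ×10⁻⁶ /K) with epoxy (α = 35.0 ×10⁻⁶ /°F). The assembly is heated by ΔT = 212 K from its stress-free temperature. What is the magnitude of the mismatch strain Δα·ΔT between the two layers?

epoxy: α = 35.0×10⁻⁶/°F × 9/5 = 63.0×10⁻⁶/K.
Δα = |92.3 − 63.0|×10⁻⁶/K = 29.3×10⁻⁶/K.
Mismatch strain = Δα·ΔT = 29.3×10⁻⁶ × 212.0 = 6.21×10⁻³.

6.21×10⁻³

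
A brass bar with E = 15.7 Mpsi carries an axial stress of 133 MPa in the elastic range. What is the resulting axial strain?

1.23×10⁻³

E = 15.7 Mpsi = 108.2 GPa = 108200 MPa.
ε = σ/E = 133 / 108200 = 1.23×10⁻³.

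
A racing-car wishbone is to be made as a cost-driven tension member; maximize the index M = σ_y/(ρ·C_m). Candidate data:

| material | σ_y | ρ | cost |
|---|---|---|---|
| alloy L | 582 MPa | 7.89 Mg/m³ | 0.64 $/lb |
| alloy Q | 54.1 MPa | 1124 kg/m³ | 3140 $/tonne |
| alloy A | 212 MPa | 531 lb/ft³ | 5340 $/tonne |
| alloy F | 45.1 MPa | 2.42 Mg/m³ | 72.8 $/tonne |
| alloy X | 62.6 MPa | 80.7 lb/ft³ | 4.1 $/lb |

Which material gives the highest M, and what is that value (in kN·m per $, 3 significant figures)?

alloy F, M = 256 kN·m per $

After converting to SI:
  alloy L: σ_y = 582.0 MPa, ρ = 7890 kg/m³, cost = 1.411 $/kg
  alloy Q: σ_y = 54.10 MPa, ρ = 1124 kg/m³, cost = 3.140 $/kg
  alloy A: σ_y = 212.0 MPa, ρ = 8506 kg/m³, cost = 5.340 $/kg
  alloy F: σ_y = 45.10 MPa, ρ = 2420 kg/m³, cost = 0.07280 $/kg
  alloy X: σ_y = 62.60 MPa, ρ = 1293 kg/m³, cost = 9.039 $/kg
  alloy F: M = 256 kN·m per $
  alloy L: M = 52.3 kN·m per $
  alloy Q: M = 15.3 kN·m per $
  alloy X: M = 5.36 kN·m per $
  alloy A: M = 4.67 kN·m per $
The maximum is for alloy F.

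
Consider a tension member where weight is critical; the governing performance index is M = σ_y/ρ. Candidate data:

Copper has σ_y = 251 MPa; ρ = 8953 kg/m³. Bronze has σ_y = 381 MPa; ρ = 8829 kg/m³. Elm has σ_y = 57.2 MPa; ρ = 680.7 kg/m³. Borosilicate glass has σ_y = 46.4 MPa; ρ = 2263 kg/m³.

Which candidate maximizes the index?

Computing M directly (units already consistent):
  elm: M = 84.0 kN·m/kg
  bronze: M = 43.2 kN·m/kg
  copper: M = 28.0 kN·m/kg
  borosilicate glass: M = 20.5 kN·m/kg
Elm ranks first.

elm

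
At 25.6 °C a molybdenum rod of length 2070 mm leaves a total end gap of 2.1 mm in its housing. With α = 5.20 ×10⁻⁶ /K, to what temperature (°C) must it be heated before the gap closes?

221 °C

α·L₀·ΔT = 2.1 mm ⇒ ΔT = 2.1 / (5.20×10⁻⁶ × 2070.0) = 195.1 K.
T = 25.6 + 195.1 = 220.7 °C.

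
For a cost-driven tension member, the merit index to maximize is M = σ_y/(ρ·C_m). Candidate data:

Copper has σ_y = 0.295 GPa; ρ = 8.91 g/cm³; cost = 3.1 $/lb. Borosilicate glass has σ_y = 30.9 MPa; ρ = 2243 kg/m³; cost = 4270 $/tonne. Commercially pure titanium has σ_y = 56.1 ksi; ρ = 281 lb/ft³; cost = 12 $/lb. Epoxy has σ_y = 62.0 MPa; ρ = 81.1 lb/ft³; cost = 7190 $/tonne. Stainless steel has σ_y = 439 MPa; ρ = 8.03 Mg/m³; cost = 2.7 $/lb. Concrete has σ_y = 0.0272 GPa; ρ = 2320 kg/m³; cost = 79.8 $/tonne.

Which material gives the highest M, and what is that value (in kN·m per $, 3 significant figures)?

In SI units:
  copper: σ_y = 295.0 MPa, ρ = 8910 kg/m³, cost = 6.834 $/kg
  borosilicate glass: σ_y = 30.90 MPa, ρ = 2243 kg/m³, cost = 4.270 $/kg
  commercially pure titanium: σ_y = 386.8 MPa, ρ = 4501 kg/m³, cost = 26.46 $/kg
  epoxy: σ_y = 62.00 MPa, ρ = 1299 kg/m³, cost = 7.190 $/kg
  stainless steel: σ_y = 439.0 MPa, ρ = 8030 kg/m³, cost = 5.952 $/kg
  concrete: σ_y = 27.20 MPa, ρ = 2320 kg/m³, cost = 0.07980 $/kg
  concrete: M = 147 kN·m per $
  stainless steel: M = 9.18 kN·m per $
  epoxy: M = 6.64 kN·m per $
  copper: M = 4.84 kN·m per $
  commercially pure titanium: M = 3.25 kN·m per $
  borosilicate glass: M = 3.23 kN·m per $
Highest index: concrete.

concrete, M = 147 kN·m per $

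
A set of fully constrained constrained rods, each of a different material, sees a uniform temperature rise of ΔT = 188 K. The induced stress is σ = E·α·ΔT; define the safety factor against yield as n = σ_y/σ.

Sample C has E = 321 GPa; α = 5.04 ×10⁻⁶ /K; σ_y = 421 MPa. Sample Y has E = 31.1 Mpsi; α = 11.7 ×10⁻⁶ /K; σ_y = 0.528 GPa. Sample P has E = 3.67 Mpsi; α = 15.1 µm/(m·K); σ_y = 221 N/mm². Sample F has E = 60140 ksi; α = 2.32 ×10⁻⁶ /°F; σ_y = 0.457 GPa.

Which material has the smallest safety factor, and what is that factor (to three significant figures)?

sample Y, n = 1.12

With everything in SI (GPa, ×10⁻⁶/K, MPa):
  sample C: E = 321.0, α = 5.04, σ_y = 421.0 → σ = 304 MPa, n = 1.38
  sample Y: E = 214.4, α = 11.7, σ_y = 528.0 → σ = 472 MPa, n = 1.12
  sample P: E = 25.30, α = 15.1, σ_y = 221.0 → σ = 71.8 MPa, n = 3.08
  sample F: E = 414.7, α = 4.18, σ_y = 457.0 → σ = 326 MPa, n = 1.40
Smallest n: sample Y with n = 1.12.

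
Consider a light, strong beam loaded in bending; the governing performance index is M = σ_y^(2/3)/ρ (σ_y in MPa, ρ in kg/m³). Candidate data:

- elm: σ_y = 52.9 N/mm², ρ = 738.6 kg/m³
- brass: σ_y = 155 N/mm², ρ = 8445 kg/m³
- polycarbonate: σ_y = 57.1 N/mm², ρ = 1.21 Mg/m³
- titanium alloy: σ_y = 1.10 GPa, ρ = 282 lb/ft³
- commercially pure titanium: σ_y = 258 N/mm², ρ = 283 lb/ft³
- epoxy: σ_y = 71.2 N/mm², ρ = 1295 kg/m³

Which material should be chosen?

titanium alloy

In SI units:
  elm: σ_y = 52.90 MPa, ρ = 738.6 kg/m³
  brass: σ_y = 155.0 MPa, ρ = 8445 kg/m³
  polycarbonate: σ_y = 57.10 MPa, ρ = 1210 kg/m³
  titanium alloy: σ_y = 1100 MPa, ρ = 4517 kg/m³
  commercially pure titanium: σ_y = 258.0 MPa, ρ = 4533 kg/m³
  epoxy: σ_y = 71.20 MPa, ρ = 1295 kg/m³
  titanium alloy: M = 23.6×10⁻³
  elm: M = 19.1×10⁻³
  epoxy: M = 13.3×10⁻³
  polycarbonate: M = 12.3×10⁻³
  commercially pure titanium: M = 8.94×10⁻³
  brass: M = 3.42×10⁻³
Titanium alloy has the largest M.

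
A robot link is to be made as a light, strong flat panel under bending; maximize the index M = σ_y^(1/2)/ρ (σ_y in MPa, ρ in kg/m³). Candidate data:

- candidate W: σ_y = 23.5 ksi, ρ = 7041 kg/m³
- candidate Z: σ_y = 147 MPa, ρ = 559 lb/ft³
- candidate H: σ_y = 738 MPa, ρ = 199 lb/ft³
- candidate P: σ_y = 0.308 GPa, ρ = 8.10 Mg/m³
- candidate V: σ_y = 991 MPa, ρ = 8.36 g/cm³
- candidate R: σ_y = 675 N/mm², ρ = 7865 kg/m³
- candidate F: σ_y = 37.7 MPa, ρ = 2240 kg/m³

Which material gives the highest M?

Putting every candidate on a common basis:
  candidate W: σ_y = 162.0 MPa, ρ = 7041 kg/m³
  candidate Z: σ_y = 147.0 MPa, ρ = 8954 kg/m³
  candidate H: σ_y = 738.0 MPa, ρ = 3188 kg/m³
  candidate P: σ_y = 308.0 MPa, ρ = 8100 kg/m³
  candidate V: σ_y = 991.0 MPa, ρ = 8360 kg/m³
  candidate R: σ_y = 675.0 MPa, ρ = 7865 kg/m³
  candidate F: σ_y = 37.70 MPa, ρ = 2240 kg/m³
  candidate H: M = 8.52×10⁻³
  candidate V: M = 3.77×10⁻³
  candidate R: M = 3.30×10⁻³
  candidate F: M = 2.74×10⁻³
  candidate P: M = 2.17×10⁻³
  candidate W: M = 1.81×10⁻³
  candidate Z: M = 1.35×10⁻³
Candidate H has the largest M.

candidate H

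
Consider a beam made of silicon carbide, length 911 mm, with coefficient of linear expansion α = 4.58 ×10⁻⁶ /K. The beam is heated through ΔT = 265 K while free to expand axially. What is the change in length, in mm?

1.11 mm

ΔL = α·L₀·ΔT = 4.58×10⁻⁶ × 911 mm × 265.0 K = 1.11 mm.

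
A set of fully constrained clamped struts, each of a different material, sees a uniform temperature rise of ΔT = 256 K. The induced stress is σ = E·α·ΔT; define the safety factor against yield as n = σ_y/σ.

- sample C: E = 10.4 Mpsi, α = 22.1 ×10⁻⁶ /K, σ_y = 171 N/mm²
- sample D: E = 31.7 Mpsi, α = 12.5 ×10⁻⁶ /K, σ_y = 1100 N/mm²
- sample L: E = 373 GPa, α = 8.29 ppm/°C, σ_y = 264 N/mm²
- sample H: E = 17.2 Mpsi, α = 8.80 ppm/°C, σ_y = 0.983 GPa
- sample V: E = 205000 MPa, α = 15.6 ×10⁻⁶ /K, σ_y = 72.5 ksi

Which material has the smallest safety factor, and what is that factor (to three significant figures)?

Converting E to GPa, α to ×10⁻⁶/K, σ_y to MPa, then σ and n for each:
  sample C: E = 71.71, α = 22.1, σ_y = 171.0 → σ = 406 MPa, n = 0.422
  sample D: E = 218.6, α = 12.5, σ_y = 1100 → σ = 699 MPa, n = 1.57
  sample L: E = 373.0, α = 8.29, σ_y = 264.0 → σ = 792 MPa, n = 0.334
  sample H: E = 118.6, α = 8.80, σ_y = 983.0 → σ = 267 MPa, n = 3.68
  sample V: E = 205.0, α = 15.6, σ_y = 499.9 → σ = 819 MPa, n = 0.611
Sample L has the lowest safety factor, n = 0.334.

sample L, n = 0.334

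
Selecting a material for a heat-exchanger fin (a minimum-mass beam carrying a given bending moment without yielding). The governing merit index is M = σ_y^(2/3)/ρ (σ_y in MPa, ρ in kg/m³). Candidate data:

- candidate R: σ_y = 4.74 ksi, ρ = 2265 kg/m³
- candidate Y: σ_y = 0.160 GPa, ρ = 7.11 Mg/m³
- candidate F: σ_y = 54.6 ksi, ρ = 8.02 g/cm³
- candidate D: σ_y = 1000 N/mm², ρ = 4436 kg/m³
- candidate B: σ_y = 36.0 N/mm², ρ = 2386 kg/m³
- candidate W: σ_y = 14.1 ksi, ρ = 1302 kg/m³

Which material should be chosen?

Normalizing units and computing the index:
  candidate R: σ_y = 32.68 MPa, ρ = 2265 kg/m³
  candidate Y: σ_y = 160.0 MPa, ρ = 7110 kg/m³
  candidate F: σ_y = 376.5 MPa, ρ = 8020 kg/m³
  candidate D: σ_y = 1000 MPa, ρ = 4436 kg/m³
  candidate B: σ_y = 36.00 MPa, ρ = 2386 kg/m³
  candidate W: σ_y = 97.22 MPa, ρ = 1302 kg/m³
  candidate D: M = 22.5×10⁻³
  candidate W: M = 16.2×10⁻³
  candidate F: M = 6.50×10⁻³
  candidate B: M = 4.57×10⁻³
  candidate R: M = 4.51×10⁻³
  candidate Y: M = 4.15×10⁻³
The maximum is for candidate D.

candidate D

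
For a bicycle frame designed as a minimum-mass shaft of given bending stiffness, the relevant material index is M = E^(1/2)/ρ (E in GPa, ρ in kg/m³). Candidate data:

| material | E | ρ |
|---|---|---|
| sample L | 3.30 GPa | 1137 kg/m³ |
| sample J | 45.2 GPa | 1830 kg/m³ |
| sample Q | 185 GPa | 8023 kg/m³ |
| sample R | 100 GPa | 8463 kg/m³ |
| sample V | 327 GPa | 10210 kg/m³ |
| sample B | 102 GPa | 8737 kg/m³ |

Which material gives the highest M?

sample J

Per-candidate index values:
  sample J: M = 3.67×10⁻³
  sample V: M = 1.77×10⁻³
  sample Q: M = 1.70×10⁻³
  sample L: M = 1.60×10⁻³
  sample R: M = 1.18×10⁻³
  sample B: M = 1.16×10⁻³
The maximum is for sample J.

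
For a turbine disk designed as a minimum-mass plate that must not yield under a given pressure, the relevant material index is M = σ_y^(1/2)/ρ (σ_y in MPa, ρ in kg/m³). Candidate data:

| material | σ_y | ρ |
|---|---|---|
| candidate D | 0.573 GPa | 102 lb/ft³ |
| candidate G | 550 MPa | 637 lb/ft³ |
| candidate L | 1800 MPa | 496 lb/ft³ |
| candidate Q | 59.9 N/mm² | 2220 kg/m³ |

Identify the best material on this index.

Putting every candidate on a common basis:
  candidate D: σ_y = 573.0 MPa, ρ = 1634 kg/m³
  candidate G: σ_y = 550.0 MPa, ρ = 10200 kg/m³
  candidate L: σ_y = 1800 MPa, ρ = 7945 kg/m³
  candidate Q: σ_y = 59.90 MPa, ρ = 2220 kg/m³
  candidate D: M = 14.7×10⁻³
  candidate L: M = 5.34×10⁻³
  candidate Q: M = 3.49×10⁻³
  candidate G: M = 2.30×10⁻³
Candidate D has the largest M.

candidate D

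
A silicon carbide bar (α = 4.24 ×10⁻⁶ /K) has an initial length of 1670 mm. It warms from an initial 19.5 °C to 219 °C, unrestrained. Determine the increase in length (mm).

1.41 mm

ΔT = 219 − 19.5 = 199.5 K.
ΔL = α·L₀·ΔT = 4.24×10⁻⁶ × 1670 mm × 199.5 K = 1.41 mm.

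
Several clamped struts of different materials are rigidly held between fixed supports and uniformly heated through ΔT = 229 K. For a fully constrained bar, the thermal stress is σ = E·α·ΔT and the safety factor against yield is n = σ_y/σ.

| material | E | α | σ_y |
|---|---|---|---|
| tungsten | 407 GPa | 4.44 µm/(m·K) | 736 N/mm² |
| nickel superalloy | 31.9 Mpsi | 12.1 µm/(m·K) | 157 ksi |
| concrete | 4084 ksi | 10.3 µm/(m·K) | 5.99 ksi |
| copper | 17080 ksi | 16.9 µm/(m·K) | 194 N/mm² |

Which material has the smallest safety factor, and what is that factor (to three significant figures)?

copper, n = 0.426

With everything in SI (GPa, ×10⁻⁶/K, MPa):
  tungsten: E = 407.0, α = 4.44, σ_y = 736.0 → σ = 414 MPa, n = 1.78
  nickel superalloy: E = 219.9, α = 12.1, σ_y = 1082 → σ = 609 MPa, n = 1.78
  concrete: E = 28.16, α = 10.3, σ_y = 41.30 → σ = 66.4 MPa, n = 0.622
  copper: E = 117.8, α = 16.9, σ_y = 194.0 → σ = 456 MPa, n = 0.426
The minimum is copper at n = 0.426.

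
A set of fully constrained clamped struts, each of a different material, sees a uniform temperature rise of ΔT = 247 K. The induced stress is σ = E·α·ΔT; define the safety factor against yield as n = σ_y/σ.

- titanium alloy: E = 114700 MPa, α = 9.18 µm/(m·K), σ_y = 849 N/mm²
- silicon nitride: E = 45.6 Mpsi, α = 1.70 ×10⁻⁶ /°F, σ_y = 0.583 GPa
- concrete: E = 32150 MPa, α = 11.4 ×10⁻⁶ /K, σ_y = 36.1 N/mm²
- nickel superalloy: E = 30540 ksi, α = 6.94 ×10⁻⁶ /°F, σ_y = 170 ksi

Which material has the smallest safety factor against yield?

Per material, after unit conversion:
  titanium alloy: E = 114.7, α = 9.18, σ_y = 849.0 → σ = 260 MPa, n = 3.26
  silicon nitride: E = 314.4, α = 3.06, σ_y = 583.0 → σ = 238 MPa, n = 2.45
  concrete: E = 32.15, α = 11.4, σ_y = 36.10 → σ = 90.5 MPa, n = 0.399
  nickel superalloy: E = 210.6, α = 12.5, σ_y = 1172 → σ = 650 MPa, n = 1.80
The minimum is concrete at n = 0.399.

concrete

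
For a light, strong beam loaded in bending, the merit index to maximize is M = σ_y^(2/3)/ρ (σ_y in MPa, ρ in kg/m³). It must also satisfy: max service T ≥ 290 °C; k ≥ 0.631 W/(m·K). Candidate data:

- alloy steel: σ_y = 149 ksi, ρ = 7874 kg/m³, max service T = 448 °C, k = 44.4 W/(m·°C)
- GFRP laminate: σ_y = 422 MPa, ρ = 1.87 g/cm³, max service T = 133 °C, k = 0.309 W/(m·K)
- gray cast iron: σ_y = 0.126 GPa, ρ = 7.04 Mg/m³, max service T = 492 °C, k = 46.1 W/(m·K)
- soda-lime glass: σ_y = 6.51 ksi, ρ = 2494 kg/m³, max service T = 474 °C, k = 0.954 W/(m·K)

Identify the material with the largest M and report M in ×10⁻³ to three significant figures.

Screen on constraints: max service T ≥ 290 °C; k ≥ 0.631 W/(m·K). Survivors: alloy steel, gray cast iron, soda-lime glass.
Convert each candidate to consistent units, then evaluate M:
  alloy steel: σ_y = 1027 MPa, ρ = 7874 kg/m³
  gray cast iron: σ_y = 126.0 MPa, ρ = 7040 kg/m³
  soda-lime glass: σ_y = 44.88 MPa, ρ = 2494 kg/m³
  alloy steel: M = 12.9×10⁻³
  soda-lime glass: M = 5.06×10⁻³
  gray cast iron: M = 3.57×10⁻³
Alloy steel ranks first.

alloy steel, M = 12.9×10⁻³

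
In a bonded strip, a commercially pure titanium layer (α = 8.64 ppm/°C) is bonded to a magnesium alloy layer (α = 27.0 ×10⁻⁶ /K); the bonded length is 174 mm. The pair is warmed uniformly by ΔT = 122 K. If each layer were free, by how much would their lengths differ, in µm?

Δα = |8.64 − 27.0|×10⁻⁶/K = 18.4×10⁻⁶/K.
ΔL_mismatch = Δα·L·ΔT = 18.4×10⁻⁶ × 174.0 mm × 122.0 K = 390 µm.

390 µm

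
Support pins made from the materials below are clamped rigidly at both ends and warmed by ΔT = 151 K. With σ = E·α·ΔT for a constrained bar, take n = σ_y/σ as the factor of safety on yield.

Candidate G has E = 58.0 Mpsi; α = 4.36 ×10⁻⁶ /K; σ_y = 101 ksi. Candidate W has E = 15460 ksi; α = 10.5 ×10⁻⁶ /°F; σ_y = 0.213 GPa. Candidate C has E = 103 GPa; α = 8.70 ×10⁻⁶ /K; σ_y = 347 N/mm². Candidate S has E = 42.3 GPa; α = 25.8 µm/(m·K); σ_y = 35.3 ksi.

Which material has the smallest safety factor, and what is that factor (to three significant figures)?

In consistent units (E in GPa, α in ×10⁻⁶/K, σ_y in MPa):
  candidate G: E = 399.9, α = 4.36, σ_y = 696.4 → σ = 263 MPa, n = 2.65
  candidate W: E = 106.6, α = 18.9, σ_y = 213.0 → σ = 304 MPa, n = 0.700
  candidate C: E = 103.0, α = 8.70, σ_y = 347.0 → σ = 135 MPa, n = 2.56
  candidate S: E = 42.30, α = 25.8, σ_y = 243.4 → σ = 165 MPa, n = 1.48
Smallest n: candidate W with n = 0.700.

candidate W, n = 0.700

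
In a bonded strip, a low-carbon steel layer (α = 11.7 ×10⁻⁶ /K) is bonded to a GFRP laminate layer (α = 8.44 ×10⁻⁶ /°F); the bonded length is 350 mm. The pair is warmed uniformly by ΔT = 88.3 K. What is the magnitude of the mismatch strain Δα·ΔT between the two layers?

GFRP laminate: α = 8.44×10⁻⁶/°F × 9/5 = 15.2×10⁻⁶/K.
Δα = |11.7 − 15.2|×10⁻⁶/K = 3.49×10⁻⁶/K.
Mismatch strain = Δα·ΔT = 3.49×10⁻⁶ × 88.3 = 3.08×10⁻⁴.

3.08×10⁻⁴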